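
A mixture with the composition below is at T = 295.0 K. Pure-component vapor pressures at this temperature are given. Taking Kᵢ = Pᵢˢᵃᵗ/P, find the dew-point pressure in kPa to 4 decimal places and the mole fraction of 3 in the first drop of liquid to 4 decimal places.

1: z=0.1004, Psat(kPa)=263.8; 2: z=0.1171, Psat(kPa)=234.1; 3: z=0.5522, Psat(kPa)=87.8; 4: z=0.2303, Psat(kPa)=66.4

At the dew point ψ → 1, so Σzᵢ/Kᵢ = 1 with Kᵢ = Pᵢˢᵃᵗ/P ⇒ 1/P = Σzᵢ/Pᵢˢᵃᵗ.
1/P = 0.1004/263.8 + 0.1171/234.1 + 0.5522/87.8 + 0.2303/66.4 = 0.0106385 ⇒ P = 93.9985 kPa
xᵢ = zᵢP/Pᵢˢᵃᵗ ⇒ x_3 = 0.5522·93.9985/87.8 = 0.5912

Pdew = 93.9985 kPa, x_3 = 0.5912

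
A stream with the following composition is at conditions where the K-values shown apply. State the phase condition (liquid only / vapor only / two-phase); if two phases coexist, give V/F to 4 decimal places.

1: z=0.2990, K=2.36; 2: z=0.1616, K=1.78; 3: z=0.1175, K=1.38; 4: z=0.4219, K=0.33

two-phase, V/F = 0.4183

ΣzᵢKᵢ = 1.2947; Σzᵢ/Kᵢ = 1.5811.
Both exceed 1, so a two-phase solution exists.
Material balance + equilibrium reduce to Σ zᵢ(Kᵢ−1)/(1+ψ(Kᵢ−1)) = 0.
Iterate (Newton) starting at ψ = 0.55:
  ψ = 0.5500: g = -0.08985, g' = -0.7157 → ψ = 0.4244
  ψ = 0.4244: g = -0.00404, g' = -0.6602 → ψ = 0.4183
Converged at ψ = 0.4183.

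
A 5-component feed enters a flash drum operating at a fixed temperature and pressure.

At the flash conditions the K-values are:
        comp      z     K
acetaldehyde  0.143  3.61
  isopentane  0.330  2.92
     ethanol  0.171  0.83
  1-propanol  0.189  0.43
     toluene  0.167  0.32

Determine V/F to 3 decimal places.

V/F = 0.666

Newton iteration, V/F⁰ = 0.45:
  V/F = 0.450: g = 0.1715, g' = -0.833 → V/F = 0.656
  V/F = 0.656: g = 0.0083, g' = -0.785 → V/F = 0.666
Converged at V/F = 0.666.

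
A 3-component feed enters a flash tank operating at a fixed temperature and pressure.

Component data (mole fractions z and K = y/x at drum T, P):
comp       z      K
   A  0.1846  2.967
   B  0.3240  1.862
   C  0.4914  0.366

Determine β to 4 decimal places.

β = 0.3909

Rachford–Rice: g(β) = Σ zᵢ(Kᵢ−1)/(1+β(Kᵢ−1)) = 0.
Check two-phase: ΣzᵢKᵢ = 1.3308 > 1 and Σzᵢ/Kᵢ = 1.5788 > 1, so g(0) = 0.3308 > 0 and g(1) = -0.5788 < 0.
Iterate (Newton) starting at β = 0.5:
  β = 0.5000: g = -0.07791, g' = -0.7225 → β = 0.3922
  β = 0.3922: g = -0.00093, g' = -0.7120 → β = 0.3909
Converged at β = 0.3909.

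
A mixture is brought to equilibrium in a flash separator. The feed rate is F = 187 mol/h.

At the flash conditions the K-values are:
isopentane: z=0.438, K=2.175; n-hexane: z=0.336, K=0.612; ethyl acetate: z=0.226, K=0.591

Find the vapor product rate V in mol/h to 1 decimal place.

V = 117.1 mol/h

Material balance + equilibrium reduce to Σ zᵢ(Kᵢ−1)/(1+ψ(Kᵢ−1)) = 0.
Feasibility: ΣzᵢKᵢ = 1.292, Σzᵢ/Kᵢ = 1.133 — both > 1, two phases present.
Newton–Raphson from ψ = 0.64:
  ψ = 0.640: g = -0.0049, g' = -0.356 → ψ = 0.626
Converged at ψ = 0.626.
Then V = ψ·F = 0.6263·187 = 117.1 mol/h and L = F − V = 69.9 mol/h.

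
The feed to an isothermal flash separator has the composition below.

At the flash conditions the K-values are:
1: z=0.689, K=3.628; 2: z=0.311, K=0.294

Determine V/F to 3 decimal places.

V/F = 0.858

Rachford–Rice: g(V/F) = Σ zᵢ(Kᵢ−1)/(1+V/F(Kᵢ−1)) = 0.
g(0) = ΣzᵢKᵢ − 1 = 1.591 and g(1) = 1 − Σzᵢ/Kᵢ = -0.248, so a root lies in (0, 1).
Newton–Raphson from V/F = 0.5:
  V/F = 0.500: g = 0.4431, g' = -1.259 → V/F = 0.852
  V/F = 0.852: g = 0.0081, g' = -1.430 → V/F = 0.858
Converged at V/F = 0.858.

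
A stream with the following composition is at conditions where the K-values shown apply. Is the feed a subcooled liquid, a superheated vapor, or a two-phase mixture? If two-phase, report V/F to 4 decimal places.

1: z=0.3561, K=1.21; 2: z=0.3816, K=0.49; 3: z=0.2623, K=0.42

subcooled liquid

ΣzᵢKᵢ = 0.7280; Σzᵢ/Kᵢ = 1.6976.
Since ΣzᵢKᵢ < 1 the mixture is below its bubble point — single liquid phase.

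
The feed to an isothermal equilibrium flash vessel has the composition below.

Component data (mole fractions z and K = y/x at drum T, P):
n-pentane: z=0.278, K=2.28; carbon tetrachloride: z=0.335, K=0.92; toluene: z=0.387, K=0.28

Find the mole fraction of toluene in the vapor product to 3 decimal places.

Let ψ = V/F and solve Σ zᵢ(Kᵢ−1)/(1+ψ(Kᵢ−1)) = 0.
Check two-phase: ΣzᵢKᵢ = 1.050 > 1 and Σzᵢ/Kᵢ = 1.868 > 1, so g(0) = 0.050 > 0 and g(1) = -0.868 < 0.
Iterate (Newton) starting at ψ = 0.5:
  ψ = 0.500: g = -0.2463, g' = -0.661 → ψ = 0.128
  ψ = 0.128: g = -0.0280, g' = -0.582 → ψ = 0.079
  ψ = 0.079: g = 0.0005, g' = -0.603 → ψ = 0.080
Converged at ψ = 0.080.
Compositions from xᵢ = zᵢ/(1+ψ(Kᵢ−1)), yᵢ = Kᵢxᵢ:
  n-pentane: x = 0.252, y = 0.575
  carbon tetrachloride: x = 0.337, y = 0.310
  toluene: x = 0.411, y = 0.115

y_toluene = 0.115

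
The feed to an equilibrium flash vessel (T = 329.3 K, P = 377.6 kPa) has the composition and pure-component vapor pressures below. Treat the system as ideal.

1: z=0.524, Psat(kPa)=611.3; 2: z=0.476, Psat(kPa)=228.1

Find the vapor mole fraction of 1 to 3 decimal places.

y_1 = 0.632

Raoult's law: Kᵢ = Pᵢˢᵃᵗ/P = Pᵢˢᵃᵗ/377.6.
  K_1 = 611.3/377.6 = 1.61891, K_2 = 228.1/377.6 = 0.60408
Let ψ = V/F and solve Σ zᵢ(Kᵢ−1)/(1+ψ(Kᵢ−1)) = 0.
Check two-phase: ΣzᵢKᵢ = 1.136 > 1 and Σzᵢ/Kᵢ = 1.112 > 1, so g(0) = 0.136 > 0 and g(1) = -0.112 < 0.
Newton–Raphson from ψ = 0.66:
  ψ = 0.660: g = -0.0249, g' = -0.238 → ψ = 0.555
  ψ = 0.555: g = -0.0002, g' = -0.234 → ψ = 0.554
Converged at ψ = 0.554.
Compositions from xᵢ = zᵢ/(1+ψ(Kᵢ−1)), yᵢ = Kᵢxᵢ:
  1: x = 0.390, y = 0.632
  2: x = 0.610, y = 0.368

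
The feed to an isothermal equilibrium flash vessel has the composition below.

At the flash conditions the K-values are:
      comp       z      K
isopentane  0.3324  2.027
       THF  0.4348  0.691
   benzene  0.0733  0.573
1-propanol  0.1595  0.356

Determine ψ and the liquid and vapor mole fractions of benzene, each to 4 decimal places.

ψ = 0.1693, x_benzene = 0.0790, y_benzene = 0.0453

Let ψ = V/F and solve Σ zᵢ(Kᵢ−1)/(1+ψ(Kᵢ−1)) = 0.
Feasibility: ΣzᵢKᵢ = 1.0730, Σzᵢ/Kᵢ = 1.3692 — both > 1, two phases present.
Iterate (Newton) starting at ψ = 0.5:
  ψ = 0.5000: g = -0.12465, g' = -0.3766 → ψ = 0.1690
  ψ = 0.1690: g = 0.00012, g' = -0.3996 → ψ = 0.1693
Converged at ψ = 0.1693.
Compositions from xᵢ = zᵢ/(1+ψ(Kᵢ−1)), yᵢ = Kᵢxᵢ:
  isopentane: x = 0.2832, y = 0.5740
  THF: x = 0.4588, y = 0.3170
  benzene: x = 0.0790, y = 0.0453
  1-propanol: x = 0.1790, y = 0.0637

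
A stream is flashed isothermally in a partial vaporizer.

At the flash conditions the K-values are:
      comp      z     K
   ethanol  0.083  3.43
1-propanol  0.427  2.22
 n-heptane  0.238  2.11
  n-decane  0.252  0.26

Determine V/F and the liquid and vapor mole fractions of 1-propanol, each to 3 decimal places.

Material balance + equilibrium reduce to Σ zᵢ(Kᵢ−1)/(1+V/F(Kᵢ−1)) = 0.
g(0) = ΣzᵢKᵢ − 1 = 0.800 and g(1) = 1 − Σzᵢ/Kᵢ = -0.299, so a root lies in (0, 1).
Newton–Raphson from V/F = 0.5:
  V/F = 0.500: g = 0.2885, g' = -0.814 → V/F = 0.854
  V/F = 0.854: g = -0.0509, g' = -1.302 → V/F = 0.815
  V/F = 0.815: g = -0.0026, g' = -1.173 → V/F = 0.813
Converged at V/F = 0.813.
Compositions from xᵢ = zᵢ/(1+V/F(Kᵢ−1)), yᵢ = Kᵢxᵢ:
  ethanol: x = 0.028, y = 0.096
  1-propanol: x = 0.214, y = 0.476
  n-heptane: x = 0.125, y = 0.264
  n-decane: x = 0.633, y = 0.164

V/F = 0.813, x_1-propanol = 0.214, y_1-propanol = 0.476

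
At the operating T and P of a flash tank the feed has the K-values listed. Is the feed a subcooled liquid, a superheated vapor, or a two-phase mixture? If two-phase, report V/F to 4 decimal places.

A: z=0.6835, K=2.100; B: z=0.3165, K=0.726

superheated vapor

ΣzᵢKᵢ = 1.6651; Σzᵢ/Kᵢ = 0.7614.
Since Σzᵢ/Kᵢ < 1 the mixture is above its dew point — single vapor phase.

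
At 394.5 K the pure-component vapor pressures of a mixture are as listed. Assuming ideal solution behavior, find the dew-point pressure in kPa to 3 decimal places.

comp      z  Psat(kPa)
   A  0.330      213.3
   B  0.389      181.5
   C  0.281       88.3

Pdew = 145.503 kPa

At the dew point ψ → 1, so Σzᵢ/Kᵢ = 1 with Kᵢ = Pᵢˢᵃᵗ/P ⇒ 1/P = Σzᵢ/Pᵢˢᵃᵗ.
1/P = 0.330/213.3 + 0.389/181.5 + 0.281/88.3 = 0.006873 ⇒ P = 145.503 kPa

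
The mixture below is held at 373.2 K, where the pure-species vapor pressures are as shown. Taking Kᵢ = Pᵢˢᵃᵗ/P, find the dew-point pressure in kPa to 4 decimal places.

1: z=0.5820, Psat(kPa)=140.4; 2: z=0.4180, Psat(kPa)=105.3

At the dew point ψ → 1, so Σzᵢ/Kᵢ = 1 with Kᵢ = Pᵢˢᵃᵗ/P ⇒ 1/P = Σzᵢ/Pᵢˢᵃᵗ.
1/P = 0.5820/140.4 + 0.4180/105.3 = 0.0081149 ⇒ P = 123.2300 kPa

Pdew = 123.2300 kPa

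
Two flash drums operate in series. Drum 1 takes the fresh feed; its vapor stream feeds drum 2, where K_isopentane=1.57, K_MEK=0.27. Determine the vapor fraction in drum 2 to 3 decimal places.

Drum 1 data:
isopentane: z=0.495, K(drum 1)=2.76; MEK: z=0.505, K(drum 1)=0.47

Drum 1:
Let ψ₁ = V/F and solve Σ zᵢ(Kᵢ−1)/(1+ψ₁(Kᵢ−1)) = 0.
Feasibility: ΣzᵢKᵢ = 1.604, Σzᵢ/Kᵢ = 1.254 — both > 1, two phases present.
Binary case is linear: z₁(K₁−1)(1+ψ₁(K₂−1)) + z₂(K₂−1)(1+ψ₁(K₁−1)) = 0
⇒ ψ₁ = [z₁(K₁−1)+z₂(K₂−1)] / [−(K₁−1)(K₂−1)] = 0.6035/0.9328 = 0.647
Drum-1 compositions:
  isopentane: x = 0.231, y = 0.639
  MEK: x = 0.769, y = 0.361
Drum-2 feed = drum-1 vapor: z₂ = (0.6388, 0.3612).
Drum 2:
Rachford–Rice: g(ψ₂) = Σ zᵢ(Kᵢ−1)/(1+ψ₂(Kᵢ−1)) = 0.
Check two-phase: ΣzᵢKᵢ = 1.100 > 1 and Σzᵢ/Kᵢ = 1.745 > 1, so g(0) = 0.100 > 0 and g(1) = -0.745 < 0.
Binary case is linear: z₁(K₁−1)(1+ψ₂(K₂−1)) + z₂(K₂−1)(1+ψ₂(K₁−1)) = 0
⇒ ψ₂ = [z₁(K₁−1)+z₂(K₂−1)] / [−(K₁−1)(K₂−1)] = 0.1004/0.4161 = 0.241
  isopentane: x = 0.562, y = 0.882
  MEK: x = 0.438, y = 0.118

V/F (drum 2) = 0.241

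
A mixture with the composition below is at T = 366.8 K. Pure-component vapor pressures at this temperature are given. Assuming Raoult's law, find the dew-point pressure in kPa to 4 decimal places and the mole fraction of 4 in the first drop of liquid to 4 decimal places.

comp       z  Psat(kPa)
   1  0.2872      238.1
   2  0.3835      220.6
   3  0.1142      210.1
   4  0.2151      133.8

Pdew = 196.2389 kPa, x_4 = 0.3155

At the dew point ψ → 1, so Σzᵢ/Kᵢ = 1 with Kᵢ = Pᵢˢᵃᵗ/P ⇒ 1/P = Σzᵢ/Pᵢˢᵃᵗ.
1/P = 0.2872/238.1 + 0.3835/220.6 + 0.1142/210.1 + 0.2151/133.8 = 0.0050958 ⇒ P = 196.2389 kPa
xᵢ = zᵢP/Pᵢˢᵃᵗ ⇒ x_4 = 0.2151·196.2389/133.8 = 0.3155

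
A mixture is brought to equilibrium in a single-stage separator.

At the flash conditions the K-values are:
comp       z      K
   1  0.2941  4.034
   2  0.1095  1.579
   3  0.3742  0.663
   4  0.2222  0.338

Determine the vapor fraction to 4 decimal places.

Rachford–Rice: g(ψ) = Σ zᵢ(Kᵢ−1)/(1+ψ(Kᵢ−1)) = 0.
g(0) = ΣzᵢKᵢ − 1 = 0.6825 and g(1) = 1 − Σzᵢ/Kᵢ = -0.3641, so a root lies in (0, 1).
Newton–Raphson from ψ = 0.58:
  ψ = 0.5800: g = -0.02473, g' = -0.6983 → ψ = 0.5446
  ψ = 0.5446: g = 0.00015, g' = -0.7079 → ψ = 0.5448
Converged at ψ = 0.5448.

ψ = 0.5448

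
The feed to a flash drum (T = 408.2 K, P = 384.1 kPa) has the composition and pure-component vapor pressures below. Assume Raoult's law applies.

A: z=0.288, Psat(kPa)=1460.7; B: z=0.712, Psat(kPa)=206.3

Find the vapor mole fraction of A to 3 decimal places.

Raoult's law: Kᵢ = Pᵢˢᵃᵗ/P = Pᵢˢᵃᵗ/384.1.
  K_A = 1460.7/384.1 = 3.80292, K_B = 206.3/384.1 = 0.53710
Material balance + equilibrium reduce to Σ zᵢ(Kᵢ−1)/(1+ψ(Kᵢ−1)) = 0.
Check two-phase: ΣzᵢKᵢ = 1.478 > 1 and Σzᵢ/Kᵢ = 1.401 > 1, so g(0) = 0.478 > 0 and g(1) = -0.401 < 0.
Binary case is linear: z₁(K₁−1)(1+ψ(K₂−1)) + z₂(K₂−1)(1+ψ(K₁−1)) = 0
⇒ ψ = [z₁(K₁−1)+z₂(K₂−1)] / [−(K₁−1)(K₂−1)] = 0.4777/1.2975 = 0.368
Compositions from xᵢ = zᵢ/(1+ψ(Kᵢ−1)), yᵢ = Kᵢxᵢ:
  A: x = 0.142, y = 0.539
  B: x = 0.858, y = 0.461

y_A = 0.539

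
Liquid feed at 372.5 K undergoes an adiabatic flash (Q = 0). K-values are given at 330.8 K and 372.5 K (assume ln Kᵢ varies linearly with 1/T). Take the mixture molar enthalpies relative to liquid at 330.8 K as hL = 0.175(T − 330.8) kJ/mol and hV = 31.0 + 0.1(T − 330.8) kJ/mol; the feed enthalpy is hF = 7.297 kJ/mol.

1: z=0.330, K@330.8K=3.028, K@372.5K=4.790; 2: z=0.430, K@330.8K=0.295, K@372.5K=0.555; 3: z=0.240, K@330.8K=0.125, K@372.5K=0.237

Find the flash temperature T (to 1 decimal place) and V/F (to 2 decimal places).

T = 341.3 K, V/F = 0.18

Adiabatic flash: solve Rachford–Rice at each trial T, then check hF = ψ·hV(T) + (1−ψ)·hL(T).
  T = 330.8 K: K = (3.028, 0.295, 0.125), RR gives ψ = 0.100, H_out = 3.103 kJ/mol
  T = 372.5 K: K = (4.790, 0.555, 0.237), RR gives ψ = 0.401, H_out = 18.465 kJ/mol
  T = 351.6 K: K = (3.858, 0.412, 0.175), RR gives ψ = 0.253, H_out = 11.094 kJ/mol
  T = 341.2 K: K = (3.431, 0.350, 0.149), RR gives ψ = 0.180, H_out = 7.269 kJ/mol
  T = 346.4 K: K = (3.642, 0.380, 0.162), RR gives ψ = 0.217, H_out = 9.210 kJ/mol
  T = 343.8 K: K = (3.535, 0.365, 0.155), RR gives ψ = 0.199, H_out = 8.248 kJ/mol
  T = 342.5 K: K = (3.483, 0.358, 0.152), RR gives ψ = 0.190, H_out = 7.761 kJ/mol
Linear interpolation between T = 341.2 (H_out = 7.269) and T = 342.5 (H_out = 7.761) on hF = 7.297 gives T ≈ 341.3 K, at which ψ = 0.18.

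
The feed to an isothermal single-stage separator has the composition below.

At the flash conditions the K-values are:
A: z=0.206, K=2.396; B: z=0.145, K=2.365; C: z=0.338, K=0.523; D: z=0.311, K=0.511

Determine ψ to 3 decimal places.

Rachford–Rice: g(ψ) = Σ zᵢ(Kᵢ−1)/(1+ψ(Kᵢ−1)) = 0.
Check two-phase: ΣzᵢKᵢ = 1.172 > 1 and Σzᵢ/Kᵢ = 1.402 > 1, so g(0) = 0.172 > 0 and g(1) = -0.402 < 0.
Iterate (Newton) starting at ψ = 0.5:
  ψ = 0.500: g = -0.1260, g' = -0.498 → ψ = 0.247
  ψ = 0.247: g = 0.0063, g' = -0.568 → ψ = 0.258
Converged at ψ = 0.258.

ψ = 0.258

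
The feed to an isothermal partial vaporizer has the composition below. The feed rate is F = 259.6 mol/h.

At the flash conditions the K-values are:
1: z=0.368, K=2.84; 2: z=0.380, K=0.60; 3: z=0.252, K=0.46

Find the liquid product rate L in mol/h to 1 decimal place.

L = 140.5 mol/h

Material balance + equilibrium reduce to Σ zᵢ(Kᵢ−1)/(1+β(Kᵢ−1)) = 0.
Feasibility: ΣzᵢKᵢ = 1.389, Σzᵢ/Kᵢ = 1.311 — both > 1, two phases present.
Newton iteration, β⁰ = 0.5:
  β = 0.500: g = -0.0237, g' = -0.571 → β = 0.458
  β = 0.458: g = 0.0003, g' = -0.588 → β = 0.459
Converged at β = 0.459.
Then V = β·F = 0.4590·259.6 = 119.1 mol/h and L = F − V = 140.5 mol/h.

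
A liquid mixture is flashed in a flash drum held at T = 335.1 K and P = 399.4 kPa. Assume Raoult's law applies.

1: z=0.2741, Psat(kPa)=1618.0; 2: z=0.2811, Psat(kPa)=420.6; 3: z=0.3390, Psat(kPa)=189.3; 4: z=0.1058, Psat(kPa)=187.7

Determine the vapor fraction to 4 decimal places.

ψ = 0.5445

Raoult's law: Kᵢ = Pᵢˢᵃᵗ/P = Pᵢˢᵃᵗ/399.4.
  K_1 = 1618.0/399.4 = 4.051077, K_2 = 420.6/399.4 = 1.053080, K_3 = 189.3/399.4 = 0.473961, K_4 = 187.7/399.4 = 0.469955
Material balance + equilibrium reduce to Σ zᵢ(Kᵢ−1)/(1+ψ(Kᵢ−1)) = 0.
Check two-phase: ΣzᵢKᵢ = 1.6168 > 1 and Σzᵢ/Kᵢ = 1.2750 > 1, so g(0) = 0.6168 > 0 and g(1) = -0.2750 < 0.
Newton–Raphson from ψ = 0.67:
  ψ = 0.6700: g = -0.07322, g' = -0.5713 → ψ = 0.5418
  ψ = 0.5418: g = 0.00163, g' = -0.6052 → ψ = 0.5445
Converged at ψ = 0.5445.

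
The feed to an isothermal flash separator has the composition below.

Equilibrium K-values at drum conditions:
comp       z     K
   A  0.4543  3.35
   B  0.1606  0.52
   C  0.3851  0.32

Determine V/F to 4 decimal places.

V/F = 0.4927

Material balance + equilibrium reduce to Σ zᵢ(Kᵢ−1)/(1+V/F(Kᵢ−1)) = 0.
Check two-phase: ΣzᵢKᵢ = 1.7286 > 1 and Σzᵢ/Kᵢ = 1.6479 > 1, so g(0) = 0.7286 > 0 and g(1) = -0.6479 < 0.
Newton–Raphson from V/F = 0.54:
  V/F = 0.5400: g = -0.04737, g' = -0.9994 → V/F = 0.4926
  V/F = 0.4926: g = 0.00008, g' = -1.0050 → V/F = 0.4927
Converged at V/F = 0.4927.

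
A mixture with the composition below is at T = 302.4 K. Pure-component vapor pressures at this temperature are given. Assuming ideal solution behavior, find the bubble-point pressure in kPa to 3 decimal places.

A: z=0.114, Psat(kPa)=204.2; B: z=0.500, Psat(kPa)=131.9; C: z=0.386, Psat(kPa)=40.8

Pbub = 104.978 kPa

At the bubble point ψ → 0, so ΣzᵢKᵢ = 1 with Kᵢ = Pᵢˢᵃᵗ/P ⇒ P = ΣzᵢPᵢˢᵃᵗ.
P = 0.114·204.2 + 0.500·131.9 + 0.386·40.8 = 104.978 kPa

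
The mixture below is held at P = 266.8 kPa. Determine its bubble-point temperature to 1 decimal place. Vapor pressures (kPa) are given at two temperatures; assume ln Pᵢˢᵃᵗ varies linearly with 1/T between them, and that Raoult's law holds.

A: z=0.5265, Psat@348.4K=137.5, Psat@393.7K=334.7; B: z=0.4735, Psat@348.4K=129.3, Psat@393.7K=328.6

Bubble-point temperature: ΣzᵢPᵢˢᵃᵗ(T) = P. Interpolate ln Pᵢˢᵃᵗ = aᵢ + bᵢ/T.
  T = 348.4 K: ΣzᵢPᵢˢᵃᵗ = 133.62 kPa
  T = 393.7 K: ΣzᵢPᵢˢᵃᵗ = 331.81 kPa
  T = 371.0 K: ΣzᵢPᵢˢᵃᵗ = 216.26 kPa
  T = 382.4 K: ΣzᵢPᵢˢᵃᵗ = 269.83 kPa
  T = 376.7 K: ΣzᵢPᵢˢᵃᵗ = 241.97 kPa
  T = 379.5 K: ΣzᵢPᵢˢᵃᵗ = 255.38 kPa
Interpolating between 379.5 K and 382.4 K gives T ≈ 381.8 K.

T = 381.8 K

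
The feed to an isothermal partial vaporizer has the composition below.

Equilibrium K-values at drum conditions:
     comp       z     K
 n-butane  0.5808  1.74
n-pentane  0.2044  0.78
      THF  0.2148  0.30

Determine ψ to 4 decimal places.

ψ = 0.5715

Newton–Raphson from ψ = 0.5:
  ψ = 0.5000: g = 0.03187, g' = -0.4311 → ψ = 0.5739
  ψ = 0.5739: g = -0.00113, g' = -0.4637 → ψ = 0.5715
Converged at ψ = 0.5715.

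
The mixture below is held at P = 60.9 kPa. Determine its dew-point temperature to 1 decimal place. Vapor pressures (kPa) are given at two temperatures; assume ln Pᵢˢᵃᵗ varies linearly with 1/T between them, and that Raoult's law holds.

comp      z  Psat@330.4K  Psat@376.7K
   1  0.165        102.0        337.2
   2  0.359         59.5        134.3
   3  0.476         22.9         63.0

T = 354.9 K

Dew-point temperature: Σzᵢ·P/Pᵢˢᵃᵗ(T) = 1. Interpolate ln Pᵢˢᵃᵗ = aᵢ + bᵢ/T.
  T = 330.4 K: ΣzᵢP/Pᵢˢᵃᵗ = 1.7318
  T = 376.7 K: ΣzᵢP/Pᵢˢᵃᵗ = 0.6527
  T = 353.5 K: ΣzᵢP/Pᵢˢᵃᵗ = 1.0297
  T = 365.1 K: ΣzᵢP/Pᵢˢᵃᵗ = 0.8137
  T = 359.3 K: ΣzᵢP/Pᵢˢᵃᵗ = 0.9135
  T = 356.4 K: ΣzᵢP/Pᵢˢᵃᵗ = 0.9694
Interpolating between 353.5 K and 356.4 K gives T ≈ 354.9 K.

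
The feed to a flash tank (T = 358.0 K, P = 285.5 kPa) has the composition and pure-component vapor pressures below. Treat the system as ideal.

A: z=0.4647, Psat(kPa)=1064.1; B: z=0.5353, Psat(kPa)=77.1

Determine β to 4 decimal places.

Raoult's law: Kᵢ = Pᵢˢᵃᵗ/P = Pᵢˢᵃᵗ/285.5.
  K_A = 1064.1/285.5 = 3.727145, K_B = 77.1/285.5 = 0.270053
Rachford–Rice: g(β) = Σ zᵢ(Kᵢ−1)/(1+β(Kᵢ−1)) = 0.
g(0) = ΣzᵢKᵢ − 1 = 0.8766 and g(1) = 1 − Σzᵢ/Kᵢ = -1.1069, so a root lies in (0, 1).
Binary case is linear: z₁(K₁−1)(1+β(K₂−1)) + z₂(K₂−1)(1+β(K₁−1)) = 0
⇒ β = [z₁(K₁−1)+z₂(K₂−1)] / [−(K₁−1)(K₂−1)] = 0.87656/1.99067 = 0.4403

β = 0.4403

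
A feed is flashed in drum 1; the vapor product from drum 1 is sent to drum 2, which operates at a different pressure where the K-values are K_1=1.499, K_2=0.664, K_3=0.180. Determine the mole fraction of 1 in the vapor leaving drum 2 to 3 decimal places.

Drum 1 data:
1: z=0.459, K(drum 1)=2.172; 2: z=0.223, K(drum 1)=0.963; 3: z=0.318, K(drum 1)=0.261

y_1 (drum 2) = 0.787

Drum 1:
Let ψ₁ = V/F and solve Σ zᵢ(Kᵢ−1)/(1+ψ₁(Kᵢ−1)) = 0.
g(0) = ΣzᵢKᵢ − 1 = 0.295 and g(1) = 1 − Σzᵢ/Kᵢ = -0.661, so a root lies in (0, 1).
Iterate (Newton) starting at ψ₁ = 0.63:
  ψ₁ = 0.630: g = -0.1387, g' = -0.817 → ψ₁ = 0.460
  ψ₁ = 0.460: g = -0.0151, g' = -0.665 → ψ₁ = 0.438
  ψ₁ = 0.438: g = -0.0001, g' = -0.655 → ψ₁ = 0.437
Converged at ψ₁ = 0.437.
Drum-1 compositions:
  1: x = 0.303, y = 0.659
  2: x = 0.227, y = 0.218
  3: x = 0.470, y = 0.123
Drum-2 feed = drum-1 vapor: z₂ = (0.6591, 0.2183, 0.1226).
Drum 2:
Rachford–Rice: g(ψ₂) = Σ zᵢ(Kᵢ−1)/(1+ψ₂(Kᵢ−1)) = 0.
Check two-phase: ΣzᵢKᵢ = 1.155 > 1 and Σzᵢ/Kᵢ = 1.450 > 1, so g(0) = 0.155 > 0 and g(1) = -0.450 < 0.
Newton–Raphson from ψ₂ = 0.5:
  ψ₂ = 0.500: g = 0.0046, g' = -0.378 → ψ₂ = 0.512
Converged at ψ₂ = 0.512.
  1: x = 0.525, y = 0.787
  2: x = 0.264, y = 0.175
  3: x = 0.211, y = 0.038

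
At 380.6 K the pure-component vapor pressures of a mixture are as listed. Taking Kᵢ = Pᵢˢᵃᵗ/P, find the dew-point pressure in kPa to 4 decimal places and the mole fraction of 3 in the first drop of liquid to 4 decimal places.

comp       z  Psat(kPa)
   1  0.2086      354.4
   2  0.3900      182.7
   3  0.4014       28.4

Pdew = 59.3224 kPa, x_3 = 0.8385

At the dew point ψ → 1, so Σzᵢ/Kᵢ = 1 with Kᵢ = Pᵢˢᵃᵗ/P ⇒ 1/P = Σzᵢ/Pᵢˢᵃᵗ.
1/P = 0.2086/354.4 + 0.3900/182.7 + 0.4014/28.4 = 0.0168571 ⇒ P = 59.3224 kPa
xᵢ = zᵢP/Pᵢˢᵃᵗ ⇒ x_3 = 0.4014·59.3224/28.4 = 0.8385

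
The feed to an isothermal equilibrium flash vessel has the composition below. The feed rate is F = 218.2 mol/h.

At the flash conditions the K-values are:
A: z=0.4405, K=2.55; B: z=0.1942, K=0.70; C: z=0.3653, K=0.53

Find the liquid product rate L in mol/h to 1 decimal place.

L = 66.5 mol/h

Newton–Raphson from ψ = 0.63:
  ψ = 0.6300: g = 0.02970, g' = -0.4603 → ψ = 0.6945
  ψ = 0.6945: g = 0.00033, g' = -0.4512 → ψ = 0.6952
Converged at ψ = 0.6952.
Then V = ψ·F = 0.6952·218.2 = 151.7 mol/h and L = F − V = 66.5 mol/h.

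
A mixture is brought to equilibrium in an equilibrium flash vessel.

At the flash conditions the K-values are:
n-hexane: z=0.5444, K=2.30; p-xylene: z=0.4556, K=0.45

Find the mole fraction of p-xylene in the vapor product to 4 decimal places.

y_p-xylene = 0.3162

Let ψ = V/F and solve Σ zᵢ(Kᵢ−1)/(1+ψ(Kᵢ−1)) = 0.
Check two-phase: ΣzᵢKᵢ = 1.4571 > 1 and Σzᵢ/Kᵢ = 1.2491 > 1, so g(0) = 0.4571 > 0 and g(1) = -0.2491 < 0.
Binary case is linear: z₁(K₁−1)(1+ψ(K₂−1)) + z₂(K₂−1)(1+ψ(K₁−1)) = 0
⇒ ψ = [z₁(K₁−1)+z₂(K₂−1)] / [−(K₁−1)(K₂−1)] = 0.45714/0.71500 = 0.6394
Compositions from xᵢ = zᵢ/(1+ψ(Kᵢ−1)), yᵢ = Kᵢxᵢ:
  n-hexane: x = 0.2973, y = 0.6838
  p-xylene: x = 0.7027, y = 0.3162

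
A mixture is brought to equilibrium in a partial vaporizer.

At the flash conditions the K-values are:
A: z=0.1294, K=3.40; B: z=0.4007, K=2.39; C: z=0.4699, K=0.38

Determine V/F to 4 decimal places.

V/F = 0.5592

Iterate (Newton) starting at V/F = 0.5:
  V/F = 0.5000: g = 0.04753, g' = -0.8029 → V/F = 0.5592
Converged at V/F = 0.5592.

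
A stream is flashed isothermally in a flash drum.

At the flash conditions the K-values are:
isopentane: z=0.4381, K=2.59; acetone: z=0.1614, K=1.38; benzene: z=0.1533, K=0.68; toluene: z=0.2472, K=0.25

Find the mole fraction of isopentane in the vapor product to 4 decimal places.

Iterate (Newton) starting at ψ = 0.44:
  ψ = 0.4400: g = 0.12858, g' = -0.7315 → ψ = 0.6158
  ψ = 0.6158: g = -0.00392, g' = -0.8025 → ψ = 0.6109
Converged at ψ = 0.6109.
Compositions from xᵢ = zᵢ/(1+ψ(Kᵢ−1)), yᵢ = Kᵢxᵢ:
  isopentane: x = 0.2222, y = 0.5756
  acetone: x = 0.1310, y = 0.1808
  benzene: x = 0.1905, y = 0.1296
  toluene: x = 0.4562, y = 0.1141

y_isopentane = 0.5756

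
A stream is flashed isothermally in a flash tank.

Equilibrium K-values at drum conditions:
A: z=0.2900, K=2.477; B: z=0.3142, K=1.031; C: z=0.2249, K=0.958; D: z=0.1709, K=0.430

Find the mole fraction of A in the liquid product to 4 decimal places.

x_A = 0.1284

Rachford–Rice: g(β) = Σ zᵢ(Kᵢ−1)/(1+β(Kᵢ−1)) = 0.
Feasibility: ΣzᵢKᵢ = 1.3312, Σzᵢ/Kᵢ = 1.0540 — both > 1, two phases present.
Newton iteration, β⁰ = 0.51:
  β = 0.5100: g = 0.10690, g' = -0.3169 → β = 0.8474
  β = 0.8474: g = 0.00152, g' = -0.3332 → β = 0.8519
Converged at β = 0.8519.
Compositions from xᵢ = zᵢ/(1+β(Kᵢ−1)), yᵢ = Kᵢxᵢ:
  A: x = 0.1284, y = 0.3181
  B: x = 0.3061, y = 0.3156
  C: x = 0.2332, y = 0.2234
  D: x = 0.3322, y = 0.1429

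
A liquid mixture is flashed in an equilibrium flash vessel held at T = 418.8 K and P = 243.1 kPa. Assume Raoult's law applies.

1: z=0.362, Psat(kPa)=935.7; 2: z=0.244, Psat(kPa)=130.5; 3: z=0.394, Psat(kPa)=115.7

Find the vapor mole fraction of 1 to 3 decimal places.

y_1 = 0.576

Raoult's law: Kᵢ = Pᵢˢᵃᵗ/P = Pᵢˢᵃᵗ/243.1.
  K_1 = 935.7/243.1 = 3.84903, K_2 = 130.5/243.1 = 0.53682, K_3 = 115.7/243.1 = 0.47594
Let ψ = V/F and solve Σ zᵢ(Kᵢ−1)/(1+ψ(Kᵢ−1)) = 0.
Check two-phase: ΣzᵢKᵢ = 1.712 > 1 and Σzᵢ/Kᵢ = 1.376 > 1, so g(0) = 0.712 > 0 and g(1) = -0.376 < 0.
Newton–Raphson from ψ = 0.62:
  ψ = 0.620: g = -0.0916, g' = -0.724 → ψ = 0.494
  ψ = 0.494: g = 0.0036, g' = -0.792 → ψ = 0.498
Converged at ψ = 0.498.
Compositions from xᵢ = zᵢ/(1+ψ(Kᵢ−1)), yᵢ = Kᵢxᵢ:
  1: x = 0.150, y = 0.576
  2: x = 0.317, y = 0.170
  3: x = 0.533, y = 0.254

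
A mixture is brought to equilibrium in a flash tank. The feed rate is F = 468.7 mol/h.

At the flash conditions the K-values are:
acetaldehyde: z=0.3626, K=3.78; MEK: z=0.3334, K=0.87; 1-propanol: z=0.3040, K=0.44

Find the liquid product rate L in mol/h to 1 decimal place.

Material balance + equilibrium reduce to Σ zᵢ(Kᵢ−1)/(1+β(Kᵢ−1)) = 0.
Feasibility: ΣzᵢKᵢ = 1.7944, Σzᵢ/Kᵢ = 1.1701 — both > 1, two phases present.
Newton iteration, β⁰ = 0.58:
  β = 0.5800: g = 0.08685, g' = -0.6263 → β = 0.7187
  β = 0.7187: g = 0.00354, g' = -0.5857 → β = 0.7247
Converged at β = 0.7247.
Then V = β·F = 0.7247·468.7 = 339.7 mol/h and L = F − V = 129.0 mol/h.

L = 129.0 mol/h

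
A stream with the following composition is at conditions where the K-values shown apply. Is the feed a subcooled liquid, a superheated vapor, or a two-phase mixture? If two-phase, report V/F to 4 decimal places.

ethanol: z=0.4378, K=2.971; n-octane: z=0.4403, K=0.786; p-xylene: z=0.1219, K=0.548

ΣzᵢKᵢ = 1.7136; Σzᵢ/Kᵢ = 0.9300.
Since Σzᵢ/Kᵢ < 1 the mixture is above its dew point — single vapor phase.

superheated vapor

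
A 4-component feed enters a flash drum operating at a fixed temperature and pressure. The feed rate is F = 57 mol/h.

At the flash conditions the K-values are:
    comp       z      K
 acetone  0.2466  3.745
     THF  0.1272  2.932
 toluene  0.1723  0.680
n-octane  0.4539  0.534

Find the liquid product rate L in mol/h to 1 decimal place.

L = 22.0 mol/h

Newton iteration, V/F⁰ = 0.39:
  V/F = 0.3900: g = 0.14558, g' = -0.7581 → V/F = 0.5820
  V/F = 0.5820: g = 0.01826, g' = -0.5928 → V/F = 0.6128
  V/F = 0.6128: g = 0.00023, g' = -0.5782 → V/F = 0.6132
Converged at V/F = 0.6132.
Then V = V/F·F = 0.6132·57 = 35.0 mol/h and L = F − V = 22.0 mol/h.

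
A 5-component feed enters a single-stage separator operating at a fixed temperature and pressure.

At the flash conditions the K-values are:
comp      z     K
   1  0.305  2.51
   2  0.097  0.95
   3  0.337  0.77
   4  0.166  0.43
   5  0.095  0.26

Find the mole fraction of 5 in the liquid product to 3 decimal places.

Rachford–Rice: g(V/F) = Σ zᵢ(Kᵢ−1)/(1+V/F(Kᵢ−1)) = 0.
g(0) = ΣzᵢKᵢ − 1 = 0.213 and g(1) = 1 − Σzᵢ/Kᵢ = -0.413, so a root lies in (0, 1).
Iterate (Newton) starting at V/F = 0.5:
  V/F = 0.500: g = -0.0741, g' = -0.485 → V/F = 0.347
  V/F = 0.347: g = 0.0003, g' = -0.499 → V/F = 0.348
Converged at V/F = 0.348.
Compositions from xᵢ = zᵢ/(1+V/F(Kᵢ−1)), yᵢ = Kᵢxᵢ:
  1: x = 0.200, y = 0.502
  2: x = 0.099, y = 0.094
  3: x = 0.366, y = 0.282
  4: x = 0.207, y = 0.089
  5: x = 0.128, y = 0.033

x_5 = 0.128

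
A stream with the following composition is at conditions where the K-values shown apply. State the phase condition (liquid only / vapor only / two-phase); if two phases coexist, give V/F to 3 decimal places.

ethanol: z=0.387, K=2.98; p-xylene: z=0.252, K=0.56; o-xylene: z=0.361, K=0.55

ΣzᵢKᵢ = 1.493; Σzᵢ/Kᵢ = 1.236.
Both exceed 1, so a two-phase solution exists.
Let ψ = V/F and solve Σ zᵢ(Kᵢ−1)/(1+ψ(Kᵢ−1)) = 0.
Newton–Raphson from ψ = 0.68:
  ψ = 0.680: g = -0.0657, g' = -0.527 → ψ = 0.555
  ψ = 0.555: g = 0.0017, g' = -0.560 → ψ = 0.558
Converged at ψ = 0.558.

two-phase, V/F = 0.558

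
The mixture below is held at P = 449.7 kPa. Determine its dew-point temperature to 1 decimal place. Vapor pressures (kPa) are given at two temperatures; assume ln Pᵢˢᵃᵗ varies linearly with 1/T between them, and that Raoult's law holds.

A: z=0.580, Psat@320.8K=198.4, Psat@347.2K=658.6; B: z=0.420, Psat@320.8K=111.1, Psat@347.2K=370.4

T = 344.9 K

Dew-point temperature: Σzᵢ·P/Pᵢˢᵃᵗ(T) = 1. Interpolate ln Pᵢˢᵃᵗ = aᵢ + bᵢ/T.
  T = 320.8 K: ΣzᵢP/Pᵢˢᵃᵗ = 3.0147
  T = 347.2 K: ΣzᵢP/Pᵢˢᵃᵗ = 0.9059
  T = 334.0 K: ΣzᵢP/Pᵢˢᵃᵗ = 1.6138
  T = 340.6 K: ΣzᵢP/Pᵢˢᵃᵗ = 1.2024
  T = 343.9 K: ΣzᵢP/Pᵢˢᵃᵗ = 1.0423
  T = 345.5 K: ΣzᵢP/Pᵢˢᵃᵗ = 0.9735
Interpolating between 343.9 K and 345.5 K gives T ≈ 344.9 K.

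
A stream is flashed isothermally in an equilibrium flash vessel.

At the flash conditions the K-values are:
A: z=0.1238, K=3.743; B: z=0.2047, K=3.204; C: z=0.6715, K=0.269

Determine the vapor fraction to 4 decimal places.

Material balance + equilibrium reduce to Σ zᵢ(Kᵢ−1)/(1+ψ(Kᵢ−1)) = 0.
Check two-phase: ΣzᵢKᵢ = 1.2999 > 1 and Σzᵢ/Kᵢ = 2.5932 > 1, so g(0) = 0.2999 > 0 and g(1) = -1.5932 < 0.
Newton iteration, ψ⁰ = 0.5:
  ψ = 0.5000: g = -0.41580, g' = -1.2820 → ψ = 0.1757
  ψ = 0.1757: g = -0.00877, g' = -1.4133 → ψ = 0.1694
  ψ = 0.1694: g = 0.00005, g' = -1.4287 → ψ = 0.1695
Converged at ψ = 0.1695.

ψ = 0.1695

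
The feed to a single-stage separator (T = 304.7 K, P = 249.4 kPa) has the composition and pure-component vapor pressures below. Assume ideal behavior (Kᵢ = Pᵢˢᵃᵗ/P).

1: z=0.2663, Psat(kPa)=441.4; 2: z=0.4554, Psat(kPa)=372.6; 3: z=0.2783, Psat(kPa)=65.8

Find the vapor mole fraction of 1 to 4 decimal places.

y_1 = 0.3388

Raoult's law: Kᵢ = Pᵢˢᵃᵗ/P = Pᵢˢᵃᵗ/249.4.
  K_1 = 441.4/249.4 = 1.769848, K_2 = 372.6/249.4 = 1.493986, K_3 = 65.8/249.4 = 0.263833
Newton–Raphson from β = 0.35:
  β = 0.3500: g = 0.07731, g' = -0.4524 → β = 0.5209
  β = 0.5209: g = -0.00704, g' = -0.5475 → β = 0.5080
  β = 0.5080: g = -0.00007, g' = -0.5374 → β = 0.5079
Converged at β = 0.5079.
Compositions from xᵢ = zᵢ/(1+β(Kᵢ−1)), yᵢ = Kᵢxᵢ:
  1: x = 0.1914, y = 0.3388
  2: x = 0.3641, y = 0.5439
  3: x = 0.4445, y = 0.1173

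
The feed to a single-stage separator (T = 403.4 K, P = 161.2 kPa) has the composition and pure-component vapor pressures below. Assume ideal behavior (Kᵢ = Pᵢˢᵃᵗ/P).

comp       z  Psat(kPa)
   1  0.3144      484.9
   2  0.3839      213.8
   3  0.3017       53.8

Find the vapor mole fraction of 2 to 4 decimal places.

Raoult's law: Kᵢ = Pᵢˢᵃᵗ/P = Pᵢˢᵃᵗ/161.2.
  K_1 = 484.9/161.2 = 3.008065, K_2 = 213.8/161.2 = 1.326303, K_3 = 53.8/161.2 = 0.333747
Rachford–Rice: g(V/F) = Σ zᵢ(Kᵢ−1)/(1+V/F(Kᵢ−1)) = 0.
g(0) = ΣzᵢKᵢ − 1 = 0.5556 and g(1) = 1 − Σzᵢ/Kᵢ = -0.2979, so a root lies in (0, 1).
Iterate (Newton) starting at V/F = 0.5:
  V/F = 0.5000: g = 0.12131, g' = -0.6470 → V/F = 0.6875
  V/F = 0.6875: g = -0.00337, g' = -0.7069 → V/F = 0.6827
Converged at V/F = 0.6827.
Compositions from xᵢ = zᵢ/(1+V/F(Kᵢ−1)), yᵢ = Kᵢxᵢ:
  1: x = 0.1326, y = 0.3989
  2: x = 0.3140, y = 0.4164
  3: x = 0.5534, y = 0.1847

y_2 = 0.4164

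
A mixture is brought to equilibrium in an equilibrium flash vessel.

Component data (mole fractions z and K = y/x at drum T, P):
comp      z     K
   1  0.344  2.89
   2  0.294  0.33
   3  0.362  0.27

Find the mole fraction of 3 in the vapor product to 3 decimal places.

Material balance + equilibrium reduce to Σ zᵢ(Kᵢ−1)/(1+V/F(Kᵢ−1)) = 0.
Feasibility: ΣzᵢKᵢ = 1.189, Σzᵢ/Kᵢ = 2.351 — both > 1, two phases present.
Newton iteration, V/F⁰ = 0.5:
  V/F = 0.500: g = -0.3781, g' = -1.102 → V/F = 0.157
  V/F = 0.157: g = -0.0170, g' = -1.142 → V/F = 0.142
Converged at V/F = 0.142.
Compositions from xᵢ = zᵢ/(1+V/F(Kᵢ−1)), yᵢ = Kᵢxᵢ:
  1: x = 0.271, y = 0.784
  2: x = 0.325, y = 0.107
  3: x = 0.404, y = 0.109

y_3 = 0.109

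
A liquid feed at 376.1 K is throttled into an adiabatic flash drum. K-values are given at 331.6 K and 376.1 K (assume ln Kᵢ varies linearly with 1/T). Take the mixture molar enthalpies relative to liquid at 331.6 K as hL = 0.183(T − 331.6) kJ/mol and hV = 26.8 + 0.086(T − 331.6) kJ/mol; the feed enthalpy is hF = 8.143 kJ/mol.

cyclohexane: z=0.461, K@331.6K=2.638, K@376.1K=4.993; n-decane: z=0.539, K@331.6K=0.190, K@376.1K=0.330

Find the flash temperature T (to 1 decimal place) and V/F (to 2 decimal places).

Adiabatic flash: solve Rachford–Rice at each trial T, then check hF = ψ·hV(T) + (1−ψ)·hL(T).
  T = 331.6 K: K = (2.638, 0.190), RR gives ψ = 0.240, H_out = 6.434 kJ/mol
  T = 376.1 K: K = (4.993, 0.330), RR gives ψ = 0.553, H_out = 20.579 kJ/mol
  T = 353.9 K: K = (3.705, 0.255), RR gives ψ = 0.420, H_out = 14.416 kJ/mol
  T = 342.8 K: K = (3.146, 0.221), RR gives ψ = 0.341, H_out = 10.814 kJ/mol
  T = 337.2 K: K = (2.885, 0.205), RR gives ψ = 0.294, H_out = 8.749 kJ/mol
  T = 334.4 K: K = (2.760, 0.198), RR gives ψ = 0.268, H_out = 7.628 kJ/mol
  T = 335.8 K: K = (2.822, 0.201), RR gives ψ = 0.281, H_out = 8.197 kJ/mol
Linear interpolation between T = 334.4 (H_out = 7.628) and T = 335.8 (H_out = 8.197) on hF = 8.143 gives T ≈ 335.7 K, at which ψ = 0.28.

T = 335.7 K, V/F = 0.28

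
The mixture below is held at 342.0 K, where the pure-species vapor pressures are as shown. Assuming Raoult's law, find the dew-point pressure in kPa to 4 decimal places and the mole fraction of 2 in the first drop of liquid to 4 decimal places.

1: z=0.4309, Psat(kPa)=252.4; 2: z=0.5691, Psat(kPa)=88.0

At the dew point ψ → 1, so Σzᵢ/Kᵢ = 1 with Kᵢ = Pᵢˢᵃᵗ/P ⇒ 1/P = Σzᵢ/Pᵢˢᵃᵗ.
1/P = 0.4309/252.4 + 0.5691/88.0 = 0.0081743 ⇒ P = 122.3353 kPa
xᵢ = zᵢP/Pᵢˢᵃᵗ ⇒ x_2 = 0.5691·122.3353/88.0 = 0.7911

Pdew = 122.3353 kPa, x_2 = 0.7911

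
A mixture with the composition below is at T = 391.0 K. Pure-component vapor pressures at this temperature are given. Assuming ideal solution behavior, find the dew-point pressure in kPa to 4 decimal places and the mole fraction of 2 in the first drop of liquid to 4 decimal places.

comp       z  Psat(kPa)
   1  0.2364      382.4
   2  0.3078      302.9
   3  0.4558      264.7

At the dew point ψ → 1, so Σzᵢ/Kᵢ = 1 with Kᵢ = Pᵢˢᵃᵗ/P ⇒ 1/P = Σzᵢ/Pᵢˢᵃᵗ.
1/P = 0.2364/382.4 + 0.3078/302.9 + 0.4558/264.7 = 0.0033563 ⇒ P = 297.9447 kPa
xᵢ = zᵢP/Pᵢˢᵃᵗ ⇒ x_2 = 0.3078·297.9447/302.9 = 0.3028

Pdew = 297.9447 kPa, x_2 = 0.3028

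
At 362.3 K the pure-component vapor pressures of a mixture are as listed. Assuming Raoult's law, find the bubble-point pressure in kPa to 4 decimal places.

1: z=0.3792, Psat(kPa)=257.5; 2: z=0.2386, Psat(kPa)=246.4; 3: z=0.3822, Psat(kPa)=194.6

At the bubble point ψ → 0, so ΣzᵢKᵢ = 1 with Kᵢ = Pᵢˢᵃᵗ/P ⇒ P = ΣzᵢPᵢˢᵃᵗ.
P = 0.3792·257.5 + 0.2386·246.4 + 0.3822·194.6 = 230.8112 kPa

Pbub = 230.8112 kPa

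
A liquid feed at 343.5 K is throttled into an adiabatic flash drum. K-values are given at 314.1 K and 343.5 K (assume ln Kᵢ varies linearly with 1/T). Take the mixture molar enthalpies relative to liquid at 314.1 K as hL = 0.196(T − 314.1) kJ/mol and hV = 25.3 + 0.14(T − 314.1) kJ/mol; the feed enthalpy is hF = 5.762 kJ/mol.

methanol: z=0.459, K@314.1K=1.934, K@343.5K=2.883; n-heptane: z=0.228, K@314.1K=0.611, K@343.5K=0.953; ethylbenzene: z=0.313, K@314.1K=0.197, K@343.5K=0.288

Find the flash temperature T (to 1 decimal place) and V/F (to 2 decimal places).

Adiabatic flash: solve Rachford–Rice at each trial T, then check hF = ψ·hV(T) + (1−ψ)·hL(T).
  T = 314.1 K: K = (1.934, 0.611, 0.197), RR gives ψ = 0.144, H_out = 3.632 kJ/mol
  T = 343.5 K: K = (2.883, 0.953, 0.288), RR gives ψ = 0.607, H_out = 20.115 kJ/mol
  T = 328.8 K: K = (2.382, 0.771, 0.240), RR gives ψ = 0.412, H_out = 12.978 kJ/mol
  T = 321.5 K: K = (2.153, 0.689, 0.218), RR gives ψ = 0.293, H_out = 8.745 kJ/mol
  T = 317.8 K: K = (2.042, 0.649, 0.207), RR gives ψ = 0.223, H_out = 6.319 kJ/mol
  T = 316.0 K: K = (1.989, 0.630, 0.202), RR gives ψ = 0.186, H_out = 5.049 kJ/mol
Linear interpolation between T = 316.0 (H_out = 5.049) and T = 317.8 (H_out = 6.319) on hF = 5.762 gives T ≈ 317.0 K, at which ψ = 0.21.

T = 317.0 K, V/F = 0.21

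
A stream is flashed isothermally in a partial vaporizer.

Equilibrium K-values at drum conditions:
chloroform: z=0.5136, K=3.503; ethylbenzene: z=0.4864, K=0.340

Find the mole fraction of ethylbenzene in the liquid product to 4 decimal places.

x_ethylbenzene = 0.7913

Rachford–Rice: g(β) = Σ zᵢ(Kᵢ−1)/(1+β(Kᵢ−1)) = 0.
g(0) = ΣzᵢKᵢ − 1 = 0.9645 and g(1) = 1 − Σzᵢ/Kᵢ = -0.5772, so a root lies in (0, 1).
Newton–Raphson from β = 0.36:
  β = 0.3600: g = 0.25515, g' = -1.2548 → β = 0.5633
  β = 0.5633: g = 0.02240, g' = -1.0909 → β = 0.5839
Converged at β = 0.5839.
Compositions from xᵢ = zᵢ/(1+β(Kᵢ−1)), yᵢ = Kᵢxᵢ:
  chloroform: x = 0.2087, y = 0.7309
  ethylbenzene: x = 0.7913, y = 0.2691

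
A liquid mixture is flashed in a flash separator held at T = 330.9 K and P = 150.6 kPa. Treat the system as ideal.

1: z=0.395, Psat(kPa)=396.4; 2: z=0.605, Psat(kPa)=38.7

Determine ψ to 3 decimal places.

ψ = 0.161

Raoult's law: Kᵢ = Pᵢˢᵃᵗ/P = Pᵢˢᵃᵗ/150.6.
  K_1 = 396.4/150.6 = 2.63214, K_2 = 38.7/150.6 = 0.25697
Material balance + equilibrium reduce to Σ zᵢ(Kᵢ−1)/(1+ψ(Kᵢ−1)) = 0.
g(0) = ΣzᵢKᵢ − 1 = 0.195 and g(1) = 1 − Σzᵢ/Kᵢ = -1.504, so a root lies in (0, 1).
Iterate (Newton) starting at ψ = 0.5:
  ψ = 0.500: g = -0.3603, g' = -1.165 → ψ = 0.191
  ψ = 0.191: g = -0.0320, g' = -1.065 → ψ = 0.161
Converged at ψ = 0.161.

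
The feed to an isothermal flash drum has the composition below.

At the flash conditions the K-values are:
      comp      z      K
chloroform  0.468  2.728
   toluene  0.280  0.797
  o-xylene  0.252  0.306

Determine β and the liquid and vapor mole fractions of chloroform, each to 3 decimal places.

β = 0.646, x_chloroform = 0.221, y_chloroform = 0.603

Newton–Raphson from β = 0.46:
  β = 0.460: g = 0.1310, g' = -0.710 → β = 0.645
  β = 0.645: g = 0.0008, g' = -0.725 → β = 0.646
Converged at β = 0.646.
Compositions from xᵢ = zᵢ/(1+β(Kᵢ−1)), yᵢ = Kᵢxᵢ:
  chloroform: x = 0.221, y = 0.603
  toluene: x = 0.322, y = 0.257
  o-xylene: x = 0.457, y = 0.140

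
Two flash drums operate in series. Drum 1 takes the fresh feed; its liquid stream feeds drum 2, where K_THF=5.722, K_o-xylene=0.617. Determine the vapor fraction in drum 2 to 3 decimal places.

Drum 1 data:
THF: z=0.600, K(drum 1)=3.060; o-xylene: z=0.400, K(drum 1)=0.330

Drum 1:
Newton–Raphson from ψ₁ = 0.54:
  ψ₁ = 0.540: g = 0.1652, g' = -1.011 → ψ₁ = 0.703
  ψ₁ = 0.703: g = -0.0021, g' = -1.067 → ψ₁ = 0.701
Converged at ψ₁ = 0.701.
Drum-1 compositions:
  THF: x = 0.245, y = 0.751
  o-xylene: x = 0.755, y = 0.249
Drum-2 feed = drum-1 liquid: z₂ = (0.2454, 0.7546).
Drum 2:
Rachford–Rice: g(ψ₂) = Σ zᵢ(Kᵢ−1)/(1+ψ₂(Kᵢ−1)) = 0.
Check two-phase: ΣzᵢKᵢ = 1.870 > 1 and Σzᵢ/Kᵢ = 1.266 > 1, so g(0) = 0.870 > 0 and g(1) = -0.266 < 0.
Binary case is linear: z₁(K₁−1)(1+ψ₂(K₂−1)) + z₂(K₂−1)(1+ψ₂(K₁−1)) = 0
⇒ ψ₂ = [z₁(K₁−1)+z₂(K₂−1)] / [−(K₁−1)(K₂−1)] = 0.8699/1.8085 = 0.481
  THF: x = 0.075, y = 0.429
  o-xylene: x = 0.925, y = 0.571

V/F (drum 2) = 0.481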